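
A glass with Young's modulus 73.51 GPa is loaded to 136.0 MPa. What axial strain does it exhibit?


Rearrange E = sigma / epsilon:
  epsilon = sigma / E
  E (MPa) = 73.51 * 1000 = 73510
  epsilon = 136.0 / 73510 = 0.00185

0.00185


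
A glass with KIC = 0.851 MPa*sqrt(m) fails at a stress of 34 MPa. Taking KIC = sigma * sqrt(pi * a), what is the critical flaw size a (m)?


Rearrange KIC = sigma * sqrt(pi * a):
  sqrt(pi * a) = KIC / sigma
  sqrt(pi * a) = 0.851 / 34 = 0.025029
  a = (KIC / sigma)^2 / pi
  a = 0.025029^2 / pi = 0.0001994 m

0.0001994 m


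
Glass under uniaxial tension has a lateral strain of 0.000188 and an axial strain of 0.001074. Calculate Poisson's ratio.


Poisson's ratio: nu = lateral strain / axial strain
  nu = 0.000188 / 0.001074 = 0.175

0.175


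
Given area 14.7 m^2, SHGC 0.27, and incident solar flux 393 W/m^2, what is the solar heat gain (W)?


Solar heat gain: Q = Area * SHGC * Irradiance
  Q = 14.7 * 0.27 * 393 = 1559.8 W

1559.8 W


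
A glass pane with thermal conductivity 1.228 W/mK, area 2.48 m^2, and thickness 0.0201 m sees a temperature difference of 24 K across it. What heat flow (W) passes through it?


Fourier's law: Q = k * A * dT / t
  Q = 1.228 * 2.48 * 24 / 0.0201
  Q = 73.09056 / 0.0201 = 3636.3 W

3636.3 W


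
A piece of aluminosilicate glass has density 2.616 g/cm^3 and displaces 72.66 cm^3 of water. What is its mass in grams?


Rearrange rho = m / V:
  m = rho * V
  m = 2.616 * 72.66 = 190.079 g

190.079 g


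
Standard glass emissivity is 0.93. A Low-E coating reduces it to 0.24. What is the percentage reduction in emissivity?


Percentage reduction = (1 - coated/uncoated) * 100
  Ratio = 0.24 / 0.93 = 0.2581
  Reduction = (1 - 0.2581) * 100 = 74.2%

74.2%


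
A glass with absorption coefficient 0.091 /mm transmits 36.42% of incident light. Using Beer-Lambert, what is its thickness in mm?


Rearrange T = exp(-alpha * thickness):
  thickness = -ln(T) / alpha
  T = 36.42/100 = 0.3642
  ln(T) = -1.01005
  -ln(T) = 1.01005
  thickness = 1.01005 / 0.091 = 11.1 mm

11.1 mm


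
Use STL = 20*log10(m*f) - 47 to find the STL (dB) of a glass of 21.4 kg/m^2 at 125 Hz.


Mass law: STL = 20 * log10(m * f) - 47
  m * f = 21.4 * 125 = 2675
  log10(2675) = 3.42732
  STL = 20 * 3.42732 - 47 = 68.5464 - 47 = 21.5 dB

21.5 dB


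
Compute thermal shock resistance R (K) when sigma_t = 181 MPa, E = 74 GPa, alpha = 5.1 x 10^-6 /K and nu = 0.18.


Thermal shock resistance: R = sigma * (1 - nu) / (E * alpha)
  Numerator = 181 * (1 - 0.18) = 148.42
  Denominator = 74 * 1000 * (5.1 x 10^-6) = 0.3774
  R = 148.42 / 0.3774 = 393.3 K

393.3 K


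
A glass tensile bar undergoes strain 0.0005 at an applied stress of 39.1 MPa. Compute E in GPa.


Young's modulus: E = stress / strain
  E = 39.1 MPa / 0.0005 = 78200 MPa
Convert to GPa: 78200 / 1000 = 78.2 GPa

78.2 GPa


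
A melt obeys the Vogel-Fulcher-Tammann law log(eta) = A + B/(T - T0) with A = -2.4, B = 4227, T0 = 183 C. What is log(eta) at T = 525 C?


VFT equation: log(eta) = A + B / (T - T0)
  T - T0 = 525 - 183 = 342
  B / (T - T0) = 4227 / 342 = 12.36
  log(eta) = -2.4 + 12.36 = 9.96

9.96


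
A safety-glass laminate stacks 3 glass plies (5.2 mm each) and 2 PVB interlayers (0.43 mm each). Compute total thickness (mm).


Total thickness = glass contribution + PVB contribution
  Glass: 3 * 5.2 = 15.6 mm
  PVB: 2 * 0.43 = 0.86 mm
  Total = 15.6 + 0.86 = 16.46 mm

16.46 mm


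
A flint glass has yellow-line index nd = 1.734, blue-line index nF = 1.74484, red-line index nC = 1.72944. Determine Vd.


Abbe number formula: Vd = (nd - 1) / (nF - nC)
  nd - 1 = 1.734 - 1 = 0.734
  nF - nC = 1.74484 - 1.72944 = 0.0154
  Vd = 0.734 / 0.0154 = 47.66

47.66


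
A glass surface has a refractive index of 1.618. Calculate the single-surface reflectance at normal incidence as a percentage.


Fresnel reflectance at normal incidence:
  R = ((n - 1)/(n + 1))^2
  (n - 1)/(n + 1) = (1.618 - 1)/(1.618 + 1) = 0.236058
  R = 0.236058^2 = 0.0557234
  R(%) = 0.0557234 * 100 = 5.572%

5.572%


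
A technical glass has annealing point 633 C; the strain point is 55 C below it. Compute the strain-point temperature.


Strain point = annealing point - difference:
  T_strain = 633 - 55 = 578 C

578 C


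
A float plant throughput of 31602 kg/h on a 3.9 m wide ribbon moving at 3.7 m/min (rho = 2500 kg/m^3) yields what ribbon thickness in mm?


Ribbon cross-section from mass balance:
  Volume rate = throughput / density = 31602 / 2500 = 12.6408 m^3/h
  thickness = volume rate / (speed * 60 * width), i.e.
  thickness = throughput / (60 * speed * width * density) * 1000
  thickness = 31602 / (60 * 3.7 * 3.9 * 2500) * 1000 = 14.6 mm

14.6 mm


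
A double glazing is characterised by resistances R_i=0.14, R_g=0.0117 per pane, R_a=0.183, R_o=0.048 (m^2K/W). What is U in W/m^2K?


Total thermal resistance (series):
  R_total = R_in + R_glass + R_air + R_glass + R_out
  R_total = 0.14 + 0.0117 + 0.183 + 0.0117 + 0.048 = 0.3944 m^2K/W
U-value = 1 / R_total = 1 / 0.3944 = 2.535 W/m^2K

2.535 W/m^2K


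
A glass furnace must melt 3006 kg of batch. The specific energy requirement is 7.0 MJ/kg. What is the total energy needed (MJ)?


Total energy = mass * specific energy
  E = 3006 * 7.0 = 21042 MJ

21042 MJ


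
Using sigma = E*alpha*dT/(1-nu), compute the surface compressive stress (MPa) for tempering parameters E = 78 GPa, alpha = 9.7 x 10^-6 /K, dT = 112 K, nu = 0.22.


Tempering stress: sigma = E * alpha * dT / (1 - nu)
  E (MPa) = 78 * 1000 = 78000
  Numerator = 78000 * (9.7 x 10^-6) * 112 = 84.7392
  Denominator = 1 - 0.22 = 0.78
  sigma = 84.7392 / 0.78 = 108.6 MPa

108.6 MPa


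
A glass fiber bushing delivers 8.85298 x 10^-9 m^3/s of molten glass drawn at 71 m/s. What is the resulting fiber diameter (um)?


Cross-sectional area from continuity:
  A = Q / v = 8.85298 x 10^-9 / 71 = 1.246899 x 10^-10 m^2
Diameter from circular cross-section:
  d = sqrt(4A / pi) * 10^6 (m -> um)
  d = sqrt(4 * 1.246899 x 10^-10 / pi) * 10^6 = 12.6 um

12.6 um


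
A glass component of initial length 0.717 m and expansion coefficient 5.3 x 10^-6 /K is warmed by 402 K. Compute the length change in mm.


Thermal expansion formula: dL = alpha * L0 * dT
  dL = (5.3 x 10^-6) * 0.717 * 402 = 0.00152764 m
Convert to mm: 0.00152764 * 1000 = 1.5276 mm

1.5276 mm


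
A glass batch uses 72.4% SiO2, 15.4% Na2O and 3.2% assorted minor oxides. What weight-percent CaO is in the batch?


Pieces sum to 100%:
  CaO = 100 - (SiO2 + Na2O + others)
  CaO = 100 - (72.4 + 15.4 + 3.2) = 9.0%

9.0%


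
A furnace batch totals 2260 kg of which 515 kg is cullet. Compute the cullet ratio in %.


Cullet ratio = (cullet mass / total batch mass) * 100
  Ratio = 515 / 2260 * 100 = 22.79%

22.79%


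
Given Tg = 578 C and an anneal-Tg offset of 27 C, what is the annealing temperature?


The annealing temperature is Tg plus the offset:
  T_anneal = 578 + 27 = 605 C

605 C


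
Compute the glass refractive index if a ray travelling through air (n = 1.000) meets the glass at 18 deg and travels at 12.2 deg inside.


Apply Snell's law: n1 * sin(theta1) = n2 * sin(theta2)
  n2 = n1 * sin(theta1) / sin(theta2)
  sin(18) = 0.309017
  sin(12.2) = 0.211325
  n2 = 1.000 * 0.309017 / 0.211325 = 1.4623

1.4623


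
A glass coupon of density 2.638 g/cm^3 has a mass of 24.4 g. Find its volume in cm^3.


Rearrange rho = m / V:
  V = m / rho
  V = 24.4 / 2.638 = 9.249 cm^3

9.249 cm^3


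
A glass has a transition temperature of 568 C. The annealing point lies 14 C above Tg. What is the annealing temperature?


The annealing temperature is Tg plus the offset:
  T_anneal = 568 + 14 = 582 C

582 C


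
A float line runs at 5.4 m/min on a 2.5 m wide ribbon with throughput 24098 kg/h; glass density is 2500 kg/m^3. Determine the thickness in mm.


Ribbon cross-section from mass balance:
  Volume rate = throughput / density = 24098 / 2500 = 9.6392 m^3/h
  thickness = volume rate / (speed * 60 * width), i.e.
  thickness = throughput / (60 * speed * width * density) * 1000
  thickness = 24098 / (60 * 5.4 * 2.5 * 2500) * 1000 = 11.9 mm

11.9 mm


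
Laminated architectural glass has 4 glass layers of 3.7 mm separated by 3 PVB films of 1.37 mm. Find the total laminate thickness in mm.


Total thickness = glass contribution + PVB contribution
  Glass: 4 * 3.7 = 14.8 mm
  PVB: 3 * 1.37 = 4.11 mm
  Total = 14.8 + 4.11 = 18.91 mm

18.91 mm


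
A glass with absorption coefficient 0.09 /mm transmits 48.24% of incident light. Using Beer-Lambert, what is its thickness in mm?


Rearrange T = exp(-alpha * thickness):
  thickness = -ln(T) / alpha
  T = 48.24/100 = 0.4824
  ln(T) = -0.72898
  -ln(T) = 0.72898
  thickness = 0.72898 / 0.09 = 8.1 mm

8.1 mm


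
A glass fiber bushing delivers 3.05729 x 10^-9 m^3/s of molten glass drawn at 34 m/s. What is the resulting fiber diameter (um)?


Cross-sectional area from continuity:
  A = Q / v = 3.05729 x 10^-9 / 34 = 8.992029 x 10^-11 m^2
Diameter from circular cross-section:
  d = sqrt(4A / pi) * 10^6 (m -> um)
  d = sqrt(4 * 8.992029 x 10^-11 / pi) * 10^6 = 10.7 um

10.7 um


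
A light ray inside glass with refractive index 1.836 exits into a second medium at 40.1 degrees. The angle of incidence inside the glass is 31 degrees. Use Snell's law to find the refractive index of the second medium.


Apply Snell's law: n1 * sin(theta1) = n2 * sin(theta2)
  n2 = n1 * sin(theta1) / sin(theta2)
  sin(31) = 0.515038
  sin(40.1) = 0.644124
  n2 = 1.836 * 0.515038 / 0.644124 = 1.4681

1.4681


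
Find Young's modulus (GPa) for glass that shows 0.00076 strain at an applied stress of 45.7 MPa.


Young's modulus: E = stress / strain
  E = 45.7 MPa / 0.00076 = 60131.58 MPa
Convert to GPa: 60131.58 / 1000 = 60.13 GPa

60.13 GPa


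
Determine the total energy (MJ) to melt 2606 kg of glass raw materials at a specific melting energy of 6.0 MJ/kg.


Total energy = mass * specific energy
  E = 2606 * 6.0 = 15636 MJ

15636 MJ


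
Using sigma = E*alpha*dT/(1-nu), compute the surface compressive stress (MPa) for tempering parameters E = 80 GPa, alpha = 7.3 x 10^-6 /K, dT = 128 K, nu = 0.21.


Tempering stress: sigma = E * alpha * dT / (1 - nu)
  E (MPa) = 80 * 1000 = 80000
  Numerator = 80000 * (7.3 x 10^-6) * 128 = 74.752
  Denominator = 1 - 0.21 = 0.79
  sigma = 74.752 / 0.79 = 94.6 MPa

94.6 MPa


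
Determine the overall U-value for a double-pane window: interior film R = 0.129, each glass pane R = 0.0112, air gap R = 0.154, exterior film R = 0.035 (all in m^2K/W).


Total thermal resistance (series):
  R_total = R_in + R_glass + R_air + R_glass + R_out
  R_total = 0.129 + 0.0112 + 0.154 + 0.0112 + 0.035 = 0.3404 m^2K/W
U-value = 1 / R_total = 1 / 0.3404 = 2.938 W/m^2K

2.938 W/m^2K


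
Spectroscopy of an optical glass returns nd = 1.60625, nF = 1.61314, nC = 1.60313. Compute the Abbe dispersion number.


Abbe number formula: Vd = (nd - 1) / (nF - nC)
  nd - 1 = 1.60625 - 1 = 0.60625
  nF - nC = 1.61314 - 1.60313 = 0.01001
  Vd = 0.60625 / 0.01001 = 60.56

60.56


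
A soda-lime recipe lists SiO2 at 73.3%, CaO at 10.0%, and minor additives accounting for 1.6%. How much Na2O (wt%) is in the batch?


Pieces sum to 100%:
  Na2O = 100 - (SiO2 + CaO + others)
  Na2O = 100 - (73.3 + 10.0 + 1.6) = 15.1%

15.1%


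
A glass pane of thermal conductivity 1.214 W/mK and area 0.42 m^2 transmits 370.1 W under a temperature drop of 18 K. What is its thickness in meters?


Fourier's law: t = k * A * dT / Q
  t = 1.214 * 0.42 * 18 / 370.1
  t = 9.17784 / 370.1 = 0.0248 m

0.0248 m


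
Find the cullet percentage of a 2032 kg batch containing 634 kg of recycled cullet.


Cullet ratio = (cullet mass / total batch mass) * 100
  Ratio = 634 / 2032 * 100 = 31.2%

31.2%


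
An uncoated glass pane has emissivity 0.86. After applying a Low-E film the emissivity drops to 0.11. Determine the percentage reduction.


Percentage reduction = (1 - coated/uncoated) * 100
  Ratio = 0.11 / 0.86 = 0.1279
  Reduction = (1 - 0.1279) * 100 = 87.2%

87.2%


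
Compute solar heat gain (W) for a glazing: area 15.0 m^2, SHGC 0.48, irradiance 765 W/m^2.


Solar heat gain: Q = Area * SHGC * Irradiance
  Q = 15.0 * 0.48 * 765 = 5508 W

5508 W


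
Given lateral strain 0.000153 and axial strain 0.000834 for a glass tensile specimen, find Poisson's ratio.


Poisson's ratio: nu = lateral strain / axial strain
  nu = 0.000153 / 0.000834 = 0.1835

0.1835


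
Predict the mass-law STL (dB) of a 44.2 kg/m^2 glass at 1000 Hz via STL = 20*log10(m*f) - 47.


Mass law: STL = 20 * log10(m * f) - 47
  m * f = 44.2 * 1000 = 44200
  log10(44200) = 4.64542
  STL = 20 * 4.64542 - 47 = 92.9084 - 47 = 45.9 dB

45.9 dB


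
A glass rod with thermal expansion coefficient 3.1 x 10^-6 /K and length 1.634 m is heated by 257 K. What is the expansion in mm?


Thermal expansion formula: dL = alpha * L0 * dT
  dL = (3.1 x 10^-6) * 1.634 * 257 = 0.00130181 m
Convert to mm: 0.00130181 * 1000 = 1.3018 mm

1.3018 mm


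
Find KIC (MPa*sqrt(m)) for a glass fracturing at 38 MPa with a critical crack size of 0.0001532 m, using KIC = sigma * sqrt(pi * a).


Fracture toughness: KIC = sigma * sqrt(pi * a)
  pi * a = pi * 0.0001532 = 0.000481292
  sqrt(pi * a) = 0.021938
  KIC = 38 * 0.021938 = 0.834 MPa*sqrt(m)

0.834 MPa*sqrt(m)


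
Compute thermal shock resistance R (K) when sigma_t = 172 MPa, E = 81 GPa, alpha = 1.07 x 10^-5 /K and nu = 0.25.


Thermal shock resistance: R = sigma * (1 - nu) / (E * alpha)
  Numerator = 172 * (1 - 0.25) = 129.0
  Denominator = 81 * 1000 * (1.07 x 10^-5) = 0.8667
  R = 129.0 / 0.8667 = 148.8 K

148.8 K


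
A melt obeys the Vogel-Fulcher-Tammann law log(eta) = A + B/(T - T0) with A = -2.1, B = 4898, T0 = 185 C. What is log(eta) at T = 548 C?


VFT equation: log(eta) = A + B / (T - T0)
  T - T0 = 548 - 185 = 363
  B / (T - T0) = 4898 / 363 = 13.493
  log(eta) = -2.1 + 13.493 = 11.393

11.393


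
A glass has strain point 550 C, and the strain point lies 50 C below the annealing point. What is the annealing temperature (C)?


T_anneal = T_strain + gap:
  T_anneal = 550 + 50 = 600 C

600 C


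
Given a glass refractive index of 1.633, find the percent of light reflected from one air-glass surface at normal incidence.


Fresnel reflectance at normal incidence:
  R = ((n - 1)/(n + 1))^2
  (n - 1)/(n + 1) = (1.633 - 1)/(1.633 + 1) = 0.24041
  R = 0.24041^2 = 0.057797
  R(%) = 0.057797 * 100 = 5.78%

5.78%


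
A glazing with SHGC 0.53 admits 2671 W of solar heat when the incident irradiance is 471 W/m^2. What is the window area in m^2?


Rearrange Q = Area * SHGC * Irradiance:
  Area = Q / (SHGC * Irradiance)
  Area = 2671 / (0.53 * 471) = 10.7 m^2

10.7 m^2


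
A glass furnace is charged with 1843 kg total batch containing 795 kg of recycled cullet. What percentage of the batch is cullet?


Cullet ratio = (cullet mass / total batch mass) * 100
  Ratio = 795 / 1843 * 100 = 43.14%

43.14%


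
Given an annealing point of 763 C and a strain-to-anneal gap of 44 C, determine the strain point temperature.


Strain point = annealing point - difference:
  T_strain = 763 - 44 = 719 C

719 C


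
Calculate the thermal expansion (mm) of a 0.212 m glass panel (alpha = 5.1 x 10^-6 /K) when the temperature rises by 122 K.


Thermal expansion formula: dL = alpha * L0 * dT
  dL = (5.1 x 10^-6) * 0.212 * 122 = 0.00013191 m
Convert to mm: 0.00013191 * 1000 = 0.1319 mm

0.1319 mm


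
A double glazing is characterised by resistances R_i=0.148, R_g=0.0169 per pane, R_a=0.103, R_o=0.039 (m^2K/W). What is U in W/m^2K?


Total thermal resistance (series):
  R_total = R_in + R_glass + R_air + R_glass + R_out
  R_total = 0.148 + 0.0169 + 0.103 + 0.0169 + 0.039 = 0.3238 m^2K/W
U-value = 1 / R_total = 1 / 0.3238 = 3.088 W/m^2K

3.088 W/m^2K


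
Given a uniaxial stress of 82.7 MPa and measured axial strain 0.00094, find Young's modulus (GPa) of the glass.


Young's modulus: E = stress / strain
  E = 82.7 MPa / 0.00094 = 87978.72 MPa
Convert to GPa: 87978.72 / 1000 = 87.98 GPa

87.98 GPa


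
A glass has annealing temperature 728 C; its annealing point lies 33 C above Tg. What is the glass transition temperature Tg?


Rearrange T_anneal = Tg + offset for Tg:
  Tg = T_anneal - offset = 728 - 33 = 695 C

695 C


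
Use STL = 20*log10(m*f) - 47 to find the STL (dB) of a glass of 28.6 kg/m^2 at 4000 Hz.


Mass law: STL = 20 * log10(m * f) - 47
  m * f = 28.6 * 4000 = 114400
  log10(114400) = 5.05843
  STL = 20 * 5.05843 - 47 = 101.1686 - 47 = 54.2 dB

54.2 dB


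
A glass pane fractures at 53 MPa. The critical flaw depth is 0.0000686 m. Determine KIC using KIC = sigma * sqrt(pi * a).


Fracture toughness: KIC = sigma * sqrt(pi * a)
  pi * a = pi * 0.0000686 = 0.000215513
  sqrt(pi * a) = 0.01468
  KIC = 53 * 0.01468 = 0.778 MPa*sqrt(m)

0.778 MPa*sqrt(m)


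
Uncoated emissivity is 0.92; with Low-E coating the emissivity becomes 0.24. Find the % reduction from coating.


Percentage reduction = (1 - coated/uncoated) * 100
  Ratio = 0.24 / 0.92 = 0.2609
  Reduction = (1 - 0.2609) * 100 = 73.9%

73.9%


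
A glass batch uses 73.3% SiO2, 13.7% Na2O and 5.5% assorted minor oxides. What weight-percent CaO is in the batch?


Pieces sum to 100%:
  CaO = 100 - (SiO2 + Na2O + others)
  CaO = 100 - (73.3 + 13.7 + 5.5) = 7.5%

7.5%


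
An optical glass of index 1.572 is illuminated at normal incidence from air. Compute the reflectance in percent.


Fresnel reflectance at normal incidence:
  R = ((n - 1)/(n + 1))^2
  (n - 1)/(n + 1) = (1.572 - 1)/(1.572 + 1) = 0.222395
  R = 0.222395^2 = 0.0494595
  R(%) = 0.0494595 * 100 = 4.946%

4.946%


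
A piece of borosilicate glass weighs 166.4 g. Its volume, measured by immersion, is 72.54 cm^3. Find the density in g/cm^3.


Use the definition of density:
  rho = mass / volume
  rho = 166.4 / 72.54 = 2.294 g/cm^3

2.294 g/cm^3


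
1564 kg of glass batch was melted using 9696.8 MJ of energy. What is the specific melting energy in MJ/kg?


Rearrange E = m * s for s:
  s = E / m
  s = 9696.8 / 1564 = 6.2 MJ/kg

6.2 MJ/kg


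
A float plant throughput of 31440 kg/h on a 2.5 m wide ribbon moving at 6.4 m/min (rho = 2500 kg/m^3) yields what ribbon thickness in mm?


Ribbon cross-section from mass balance:
  Volume rate = throughput / density = 31440 / 2500 = 12.576 m^3/h
  thickness = volume rate / (speed * 60 * width), i.e.
  thickness = throughput / (60 * speed * width * density) * 1000
  thickness = 31440 / (60 * 6.4 * 2.5 * 2500) * 1000 = 13.1 mm

13.1 mm


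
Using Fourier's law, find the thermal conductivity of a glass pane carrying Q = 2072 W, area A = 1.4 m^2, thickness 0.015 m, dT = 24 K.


Fourier's law rearranged: k = Q * t / (A * dT)
  Numerator = 2072 * 0.015 = 31.08
  Denominator = 1.4 * 24 = 33.6
  k = 31.08 / 33.6 = 0.925 W/mK

0.925 W/mK


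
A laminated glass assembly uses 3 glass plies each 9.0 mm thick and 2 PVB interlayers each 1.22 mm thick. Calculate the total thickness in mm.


Total thickness = glass contribution + PVB contribution
  Glass: 3 * 9.0 = 27.0 mm
  PVB: 2 * 1.22 = 2.44 mm
  Total = 27.0 + 2.44 = 29.44 mm

29.44 mm


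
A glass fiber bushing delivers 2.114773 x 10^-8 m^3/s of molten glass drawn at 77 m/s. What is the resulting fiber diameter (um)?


Cross-sectional area from continuity:
  A = Q / v = 2.114773 x 10^-8 / 77 = 2.746458 x 10^-10 m^2
Diameter from circular cross-section:
  d = sqrt(4A / pi) * 10^6 (m -> um)
  d = sqrt(4 * 2.746458 x 10^-10 / pi) * 10^6 = 18.7 um

18.7 um


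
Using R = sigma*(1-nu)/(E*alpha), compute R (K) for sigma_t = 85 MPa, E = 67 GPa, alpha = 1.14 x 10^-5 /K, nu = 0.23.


Thermal shock resistance: R = sigma * (1 - nu) / (E * alpha)
  Numerator = 85 * (1 - 0.23) = 65.45
  Denominator = 67 * 1000 * (1.14 x 10^-5) = 0.7638
  R = 65.45 / 0.7638 = 85.7 K

85.7 K


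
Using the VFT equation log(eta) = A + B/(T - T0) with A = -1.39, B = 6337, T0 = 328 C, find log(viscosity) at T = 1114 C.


VFT equation: log(eta) = A + B / (T - T0)
  T - T0 = 1114 - 328 = 786
  B / (T - T0) = 6337 / 786 = 8.062
  log(eta) = -1.39 + 8.062 = 6.672

6.672


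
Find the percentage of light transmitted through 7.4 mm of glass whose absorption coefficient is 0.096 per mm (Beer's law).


Beer-Lambert law: T = exp(-alpha * thickness)
  exponent = -0.096 * 7.4 = -0.7104
  T = exp(-0.7104) = 0.4914
  Percentage = 0.4914 * 100 = 49.14%

49.14%


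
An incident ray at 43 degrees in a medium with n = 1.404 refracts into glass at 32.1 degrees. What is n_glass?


Apply Snell's law: n1 * sin(theta1) = n2 * sin(theta2)
  n2 = n1 * sin(theta1) / sin(theta2)
  sin(43) = 0.681998
  sin(32.1) = 0.531399
  n2 = 1.404 * 0.681998 / 0.531399 = 1.8019

1.8019


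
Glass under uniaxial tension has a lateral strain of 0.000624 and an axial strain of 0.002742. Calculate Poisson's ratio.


Poisson's ratio: nu = lateral strain / axial strain
  nu = 0.000624 / 0.002742 = 0.2276

0.2276


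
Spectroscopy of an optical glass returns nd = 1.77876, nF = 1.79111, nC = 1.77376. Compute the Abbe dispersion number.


Abbe number formula: Vd = (nd - 1) / (nF - nC)
  nd - 1 = 1.77876 - 1 = 0.77876
  nF - nC = 1.79111 - 1.77376 = 0.01735
  Vd = 0.77876 / 0.01735 = 44.89

44.89


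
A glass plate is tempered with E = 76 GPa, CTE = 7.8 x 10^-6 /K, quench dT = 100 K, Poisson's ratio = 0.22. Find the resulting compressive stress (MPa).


Tempering stress: sigma = E * alpha * dT / (1 - nu)
  E (MPa) = 76 * 1000 = 76000
  Numerator = 76000 * (7.8 x 10^-6) * 100 = 59.28
  Denominator = 1 - 0.22 = 0.78
  sigma = 59.28 / 0.78 = 76.0 MPa

76.0 MPa


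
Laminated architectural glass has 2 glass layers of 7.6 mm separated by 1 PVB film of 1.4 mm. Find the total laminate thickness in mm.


Total thickness = glass contribution + PVB contribution
  Glass: 2 * 7.6 = 15.2 mm
  PVB: 1 * 1.4 = 1.4 mm
  Total = 15.2 + 1.4 = 16.6 mm

16.6 mm


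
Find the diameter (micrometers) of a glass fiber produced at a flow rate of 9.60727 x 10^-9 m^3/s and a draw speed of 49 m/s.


Cross-sectional area from continuity:
  A = Q / v = 9.60727 x 10^-9 / 49 = 1.960667 x 10^-10 m^2
Diameter from circular cross-section:
  d = sqrt(4A / pi) * 10^6 (m -> um)
  d = sqrt(4 * 1.960667 x 10^-10 / pi) * 10^6 = 15.8 um

15.8 um


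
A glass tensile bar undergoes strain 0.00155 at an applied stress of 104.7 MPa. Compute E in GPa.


Young's modulus: E = stress / strain
  E = 104.7 MPa / 0.00155 = 67548.39 MPa
Convert to GPa: 67548.39 / 1000 = 67.55 GPa

67.55 GPa


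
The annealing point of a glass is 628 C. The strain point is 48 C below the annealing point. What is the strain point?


Strain point = annealing point - difference:
  T_strain = 628 - 48 = 580 C

580 C


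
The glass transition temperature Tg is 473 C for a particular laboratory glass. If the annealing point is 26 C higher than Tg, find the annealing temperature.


The annealing temperature is Tg plus the offset:
  T_anneal = 473 + 26 = 499 C

499 C


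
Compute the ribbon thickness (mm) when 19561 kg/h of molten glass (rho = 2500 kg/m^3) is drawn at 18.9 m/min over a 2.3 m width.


Ribbon cross-section from mass balance:
  Volume rate = throughput / density = 19561 / 2500 = 7.8244 m^3/h
  thickness = volume rate / (speed * 60 * width), i.e.
  thickness = throughput / (60 * speed * width * density) * 1000
  thickness = 19561 / (60 * 18.9 * 2.3 * 2500) * 1000 = 3.0 mm

3.0 mm


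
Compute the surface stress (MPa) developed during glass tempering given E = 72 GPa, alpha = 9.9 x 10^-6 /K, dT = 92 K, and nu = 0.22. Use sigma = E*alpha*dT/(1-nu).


Tempering stress: sigma = E * alpha * dT / (1 - nu)
  E (MPa) = 72 * 1000 = 72000
  Numerator = 72000 * (9.9 x 10^-6) * 92 = 65.5776
  Denominator = 1 - 0.22 = 0.78
  sigma = 65.5776 / 0.78 = 84.1 MPa

84.1 MPa


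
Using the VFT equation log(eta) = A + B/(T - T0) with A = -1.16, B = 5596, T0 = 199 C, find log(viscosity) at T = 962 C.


VFT equation: log(eta) = A + B / (T - T0)
  T - T0 = 962 - 199 = 763
  B / (T - T0) = 5596 / 763 = 7.334
  log(eta) = -1.16 + 7.334 = 6.174

6.174


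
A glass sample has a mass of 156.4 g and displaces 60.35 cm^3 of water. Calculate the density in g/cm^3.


Use the definition of density:
  rho = mass / volume
  rho = 156.4 / 60.35 = 2.592 g/cm^3

2.592 g/cm^3


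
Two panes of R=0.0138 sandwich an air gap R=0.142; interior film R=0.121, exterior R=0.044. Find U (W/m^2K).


Total thermal resistance (series):
  R_total = R_in + R_glass + R_air + R_glass + R_out
  R_total = 0.121 + 0.0138 + 0.142 + 0.0138 + 0.044 = 0.3346 m^2K/W
U-value = 1 / R_total = 1 / 0.3346 = 2.989 W/m^2K

2.989 W/m^2K


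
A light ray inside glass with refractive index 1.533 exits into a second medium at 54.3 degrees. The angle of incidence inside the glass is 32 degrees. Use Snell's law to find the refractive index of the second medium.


Apply Snell's law: n1 * sin(theta1) = n2 * sin(theta2)
  n2 = n1 * sin(theta1) / sin(theta2)
  sin(32) = 0.529919
  sin(54.3) = 0.812084
  n2 = 1.533 * 0.529919 / 0.812084 = 1.0003

1.0003


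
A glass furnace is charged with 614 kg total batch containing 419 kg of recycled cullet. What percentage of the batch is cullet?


Cullet ratio = (cullet mass / total batch mass) * 100
  Ratio = 419 / 614 * 100 = 68.24%

68.24%


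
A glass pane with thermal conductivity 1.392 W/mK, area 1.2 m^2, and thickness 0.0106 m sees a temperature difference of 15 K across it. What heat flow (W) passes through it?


Fourier's law: Q = k * A * dT / t
  Q = 1.392 * 1.2 * 15 / 0.0106
  Q = 25.056 / 0.0106 = 2363.8 W

2363.8 W


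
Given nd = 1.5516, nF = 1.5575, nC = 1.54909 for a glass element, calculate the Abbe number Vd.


Abbe number formula: Vd = (nd - 1) / (nF - nC)
  nd - 1 = 1.5516 - 1 = 0.5516
  nF - nC = 1.5575 - 1.54909 = 0.00841
  Vd = 0.5516 / 0.00841 = 65.59

65.59


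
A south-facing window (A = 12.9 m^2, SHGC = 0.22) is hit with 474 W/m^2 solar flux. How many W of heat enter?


Solar heat gain: Q = Area * SHGC * Irradiance
  Q = 12.9 * 0.22 * 474 = 1345.2 W

1345.2 W


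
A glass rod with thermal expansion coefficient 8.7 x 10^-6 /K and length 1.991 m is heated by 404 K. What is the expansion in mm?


Thermal expansion formula: dL = alpha * L0 * dT
  dL = (8.7 x 10^-6) * 1.991 * 404 = 0.00699797 m
Convert to mm: 0.00699797 * 1000 = 6.998 mm

6.998 mm


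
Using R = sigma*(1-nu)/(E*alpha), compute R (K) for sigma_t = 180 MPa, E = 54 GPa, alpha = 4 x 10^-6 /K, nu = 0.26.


Thermal shock resistance: R = sigma * (1 - nu) / (E * alpha)
  Numerator = 180 * (1 - 0.26) = 133.2
  Denominator = 54 * 1000 * (4 x 10^-6) = 0.216
  R = 133.2 / 0.216 = 616.7 K

616.7 K


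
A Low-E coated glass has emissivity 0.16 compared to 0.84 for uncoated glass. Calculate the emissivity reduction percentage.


Percentage reduction = (1 - coated/uncoated) * 100
  Ratio = 0.16 / 0.84 = 0.1905
  Reduction = (1 - 0.1905) * 100 = 81.0%

81.0%


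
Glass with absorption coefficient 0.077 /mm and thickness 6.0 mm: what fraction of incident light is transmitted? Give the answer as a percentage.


Beer-Lambert law: T = exp(-alpha * thickness)
  exponent = -0.077 * 6.0 = -0.462
  T = exp(-0.462) = 0.63
  Percentage = 0.63 * 100 = 63.0%

63.0%


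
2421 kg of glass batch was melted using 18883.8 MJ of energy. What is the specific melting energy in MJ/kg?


Rearrange E = m * s for s:
  s = E / m
  s = 18883.8 / 2421 = 7.8 MJ/kg

7.8 MJ/kg


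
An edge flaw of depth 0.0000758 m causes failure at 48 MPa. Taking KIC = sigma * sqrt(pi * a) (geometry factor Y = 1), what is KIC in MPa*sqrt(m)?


Fracture toughness: KIC = sigma * sqrt(pi * a)
  pi * a = pi * 0.0000758 = 0.000238133
  sqrt(pi * a) = 0.015432
  KIC = 48 * 0.015432 = 0.741 MPa*sqrt(m)

0.741 MPa*sqrt(m)


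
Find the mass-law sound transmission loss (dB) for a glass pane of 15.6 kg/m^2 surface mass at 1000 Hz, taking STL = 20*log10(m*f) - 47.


Mass law: STL = 20 * log10(m * f) - 47
  m * f = 15.6 * 1000 = 15600
  log10(15600) = 4.19312
  STL = 20 * 4.19312 - 47 = 83.8624 - 47 = 36.9 dB

36.9 dB


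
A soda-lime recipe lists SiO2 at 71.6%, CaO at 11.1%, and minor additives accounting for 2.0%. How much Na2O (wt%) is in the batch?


Pieces sum to 100%:
  Na2O = 100 - (SiO2 + CaO + others)
  Na2O = 100 - (71.6 + 11.1 + 2.0) = 15.3%

15.3%


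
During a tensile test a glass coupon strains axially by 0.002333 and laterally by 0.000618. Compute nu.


Poisson's ratio: nu = lateral strain / axial strain
  nu = 0.000618 / 0.002333 = 0.2649

0.2649


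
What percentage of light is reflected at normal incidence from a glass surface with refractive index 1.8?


Fresnel reflectance at normal incidence:
  R = ((n - 1)/(n + 1))^2
  (n - 1)/(n + 1) = (1.8 - 1)/(1.8 + 1) = 0.285714
  R = 0.285714^2 = 0.0816325
  R(%) = 0.0816325 * 100 = 8.163%

8.163%


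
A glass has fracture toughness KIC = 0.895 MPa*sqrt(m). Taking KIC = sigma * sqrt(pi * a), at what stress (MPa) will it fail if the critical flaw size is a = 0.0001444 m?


Rearrange KIC = sigma * sqrt(pi * a):
  sigma = KIC / sqrt(pi * a)
  sqrt(pi * 0.0001444) = 0.021299
  sigma = 0.895 / 0.021299 = 42.02 MPa

42.02 MPa


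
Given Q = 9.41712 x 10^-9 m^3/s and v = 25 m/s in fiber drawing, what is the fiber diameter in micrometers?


Cross-sectional area from continuity:
  A = Q / v = 9.41712 x 10^-9 / 25 = 3.766848 x 10^-10 m^2
Diameter from circular cross-section:
  d = sqrt(4A / pi) * 10^6 (m -> um)
  d = sqrt(4 * 3.766848 x 10^-10 / pi) * 10^6 = 21.9 um

21.9 um


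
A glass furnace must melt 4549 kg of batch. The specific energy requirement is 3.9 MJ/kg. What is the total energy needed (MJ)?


Total energy = mass * specific energy
  E = 4549 * 3.9 = 17741.1 MJ

17741.1 MJ


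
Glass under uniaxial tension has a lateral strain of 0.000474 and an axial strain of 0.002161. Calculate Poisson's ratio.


Poisson's ratio: nu = lateral strain / axial strain
  nu = 0.000474 / 0.002161 = 0.2193

0.2193


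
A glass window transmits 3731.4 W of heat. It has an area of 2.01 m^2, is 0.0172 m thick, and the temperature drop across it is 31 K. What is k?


Fourier's law rearranged: k = Q * t / (A * dT)
  Numerator = 3731.4 * 0.0172 = 64.18008
  Denominator = 2.01 * 31 = 62.31
  k = 64.18008 / 62.31 = 1.03 W/mK

1.03 W/mK


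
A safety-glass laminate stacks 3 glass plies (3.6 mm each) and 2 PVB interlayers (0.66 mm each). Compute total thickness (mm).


Total thickness = glass contribution + PVB contribution
  Glass: 3 * 3.6 = 10.8 mm
  PVB: 2 * 0.66 = 1.32 mm
  Total = 10.8 + 1.32 = 12.12 mm

12.12 mm


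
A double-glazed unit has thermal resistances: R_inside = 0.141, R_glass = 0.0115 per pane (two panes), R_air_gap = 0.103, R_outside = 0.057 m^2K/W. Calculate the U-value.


Total thermal resistance (series):
  R_total = R_in + R_glass + R_air + R_glass + R_out
  R_total = 0.141 + 0.0115 + 0.103 + 0.0115 + 0.057 = 0.324 m^2K/W
U-value = 1 / R_total = 1 / 0.324 = 3.086 W/m^2K

3.086 W/m^2K


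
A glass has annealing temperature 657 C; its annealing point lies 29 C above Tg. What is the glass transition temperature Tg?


Rearrange T_anneal = Tg + offset for Tg:
  Tg = T_anneal - offset = 657 - 29 = 628 C

628 C


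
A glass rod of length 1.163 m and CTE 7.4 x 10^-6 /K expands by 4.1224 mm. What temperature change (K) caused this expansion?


Rearrange dL = alpha * L0 * dT for dT:
  dT = dL / (alpha * L0)
  dL (m) = 4.1224 / 1000 = 0.0041224
  dT = 0.0041224 / ((7.4 x 10^-6) * 1.163) = 479.0 K

479.0 K


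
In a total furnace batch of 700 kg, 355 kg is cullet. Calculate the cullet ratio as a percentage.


Cullet ratio = (cullet mass / total batch mass) * 100
  Ratio = 355 / 700 * 100 = 50.71%

50.71%


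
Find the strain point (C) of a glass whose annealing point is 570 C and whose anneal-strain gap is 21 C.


Strain point = annealing point - difference:
  T_strain = 570 - 21 = 549 C

549 C


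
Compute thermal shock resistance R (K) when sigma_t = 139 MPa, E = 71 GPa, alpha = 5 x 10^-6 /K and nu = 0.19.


Thermal shock resistance: R = sigma * (1 - nu) / (E * alpha)
  Numerator = 139 * (1 - 0.19) = 112.59
  Denominator = 71 * 1000 * (5 x 10^-6) = 0.355
  R = 112.59 / 0.355 = 317.2 K

317.2 K


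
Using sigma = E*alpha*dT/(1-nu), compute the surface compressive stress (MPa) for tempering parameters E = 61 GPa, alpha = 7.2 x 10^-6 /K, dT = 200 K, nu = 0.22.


Tempering stress: sigma = E * alpha * dT / (1 - nu)
  E (MPa) = 61 * 1000 = 61000
  Numerator = 61000 * (7.2 x 10^-6) * 200 = 87.84
  Denominator = 1 - 0.22 = 0.78
  sigma = 87.84 / 0.78 = 112.6 MPa

112.6 MPa


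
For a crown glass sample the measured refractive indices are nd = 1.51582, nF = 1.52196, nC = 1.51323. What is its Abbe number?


Abbe number formula: Vd = (nd - 1) / (nF - nC)
  nd - 1 = 1.51582 - 1 = 0.51582
  nF - nC = 1.52196 - 1.51323 = 0.00873
  Vd = 0.51582 / 0.00873 = 59.09

59.09


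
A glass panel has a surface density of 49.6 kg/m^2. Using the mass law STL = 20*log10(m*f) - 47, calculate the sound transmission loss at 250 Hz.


Mass law: STL = 20 * log10(m * f) - 47
  m * f = 49.6 * 250 = 12400
  log10(12400) = 4.09342
  STL = 20 * 4.09342 - 47 = 81.8684 - 47 = 34.9 dB

34.9 dB


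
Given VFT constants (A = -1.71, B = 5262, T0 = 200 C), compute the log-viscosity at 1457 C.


VFT equation: log(eta) = A + B / (T - T0)
  T - T0 = 1457 - 200 = 1257
  B / (T - T0) = 5262 / 1257 = 4.186
  log(eta) = -1.71 + 4.186 = 2.476

2.476


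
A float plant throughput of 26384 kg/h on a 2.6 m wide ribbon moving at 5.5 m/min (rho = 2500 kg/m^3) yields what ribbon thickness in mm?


Ribbon cross-section from mass balance:
  Volume rate = throughput / density = 26384 / 2500 = 10.5536 m^3/h
  thickness = volume rate / (speed * 60 * width), i.e.
  thickness = throughput / (60 * speed * width * density) * 1000
  thickness = 26384 / (60 * 5.5 * 2.6 * 2500) * 1000 = 12.3 mm

12.3 mm


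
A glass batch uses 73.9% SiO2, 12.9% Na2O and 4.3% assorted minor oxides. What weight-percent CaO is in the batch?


Pieces sum to 100%:
  CaO = 100 - (SiO2 + Na2O + others)
  CaO = 100 - (73.9 + 12.9 + 4.3) = 8.9%

8.9%


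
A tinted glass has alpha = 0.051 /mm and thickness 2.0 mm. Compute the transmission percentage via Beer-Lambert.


Beer-Lambert law: T = exp(-alpha * thickness)
  exponent = -0.051 * 2.0 = -0.102
  T = exp(-0.102) = 0.903
  Percentage = 0.903 * 100 = 90.3%

90.3%


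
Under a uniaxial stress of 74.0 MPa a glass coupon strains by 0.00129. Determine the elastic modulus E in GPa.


Young's modulus: E = stress / strain
  E = 74.0 MPa / 0.00129 = 57364.34 MPa
Convert to GPa: 57364.34 / 1000 = 57.36 GPa

57.36 GPa


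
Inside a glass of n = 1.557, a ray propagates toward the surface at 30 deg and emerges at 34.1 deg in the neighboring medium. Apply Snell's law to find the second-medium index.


Apply Snell's law: n1 * sin(theta1) = n2 * sin(theta2)
  n2 = n1 * sin(theta1) / sin(theta2)
  sin(30) = 0.5
  sin(34.1) = 0.560639
  n2 = 1.557 * 0.5 / 0.560639 = 1.3886

1.3886


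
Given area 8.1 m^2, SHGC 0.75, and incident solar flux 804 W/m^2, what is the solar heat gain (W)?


Solar heat gain: Q = Area * SHGC * Irradiance
  Q = 8.1 * 0.75 * 804 = 4884.3 W

4884.3 W


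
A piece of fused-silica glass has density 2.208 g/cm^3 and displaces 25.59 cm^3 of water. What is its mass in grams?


Rearrange rho = m / V:
  m = rho * V
  m = 2.208 * 25.59 = 56.503 g

56.503 g


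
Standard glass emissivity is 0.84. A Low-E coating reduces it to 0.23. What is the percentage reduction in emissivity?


Percentage reduction = (1 - coated/uncoated) * 100
  Ratio = 0.23 / 0.84 = 0.2738
  Reduction = (1 - 0.2738) * 100 = 72.6%

72.6%


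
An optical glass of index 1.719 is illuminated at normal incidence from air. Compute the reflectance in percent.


Fresnel reflectance at normal incidence:
  R = ((n - 1)/(n + 1))^2
  (n - 1)/(n + 1) = (1.719 - 1)/(1.719 + 1) = 0.264435
  R = 0.264435^2 = 0.0699259
  R(%) = 0.0699259 * 100 = 6.993%

6.993%


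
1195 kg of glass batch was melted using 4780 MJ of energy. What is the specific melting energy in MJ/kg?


Rearrange E = m * s for s:
  s = E / m
  s = 4780 / 1195 = 4.0 MJ/kg

4.0 MJ/kg


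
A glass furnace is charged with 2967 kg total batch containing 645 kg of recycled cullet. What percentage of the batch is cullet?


Cullet ratio = (cullet mass / total batch mass) * 100
  Ratio = 645 / 2967 * 100 = 21.74%

21.74%


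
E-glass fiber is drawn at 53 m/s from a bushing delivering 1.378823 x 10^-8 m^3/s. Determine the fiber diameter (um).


Cross-sectional area from continuity:
  A = Q / v = 1.378823 x 10^-8 / 53 = 2.601553 x 10^-10 m^2
Diameter from circular cross-section:
  d = sqrt(4A / pi) * 10^6 (m -> um)
  d = sqrt(4 * 2.601553 x 10^-10 / pi) * 10^6 = 18.2 um

18.2 um


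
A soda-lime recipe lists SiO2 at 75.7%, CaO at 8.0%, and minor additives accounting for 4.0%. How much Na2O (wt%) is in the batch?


Pieces sum to 100%:
  Na2O = 100 - (SiO2 + CaO + others)
  Na2O = 100 - (75.7 + 8.0 + 4.0) = 12.3%

12.3%


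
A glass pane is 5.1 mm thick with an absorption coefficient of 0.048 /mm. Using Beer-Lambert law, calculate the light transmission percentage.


Beer-Lambert law: T = exp(-alpha * thickness)
  exponent = -0.048 * 5.1 = -0.2448
  T = exp(-0.2448) = 0.7829
  Percentage = 0.7829 * 100 = 78.29%

78.29%


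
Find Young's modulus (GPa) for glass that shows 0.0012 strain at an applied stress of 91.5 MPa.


Young's modulus: E = stress / strain
  E = 91.5 MPa / 0.0012 = 76250 MPa
Convert to GPa: 76250 / 1000 = 76.25 GPa

76.25 GPa


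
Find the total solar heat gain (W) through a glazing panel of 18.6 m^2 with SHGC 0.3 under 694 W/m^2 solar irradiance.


Solar heat gain: Q = Area * SHGC * Irradiance
  Q = 18.6 * 0.3 * 694 = 3872.5 W

3872.5 W


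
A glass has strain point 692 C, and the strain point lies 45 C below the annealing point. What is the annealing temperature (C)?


T_anneal = T_strain + gap:
  T_anneal = 692 + 45 = 737 C

737 C


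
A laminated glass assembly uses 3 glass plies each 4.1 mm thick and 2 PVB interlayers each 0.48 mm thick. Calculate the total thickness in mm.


Total thickness = glass contribution + PVB contribution
  Glass: 3 * 4.1 = 12.3 mm
  PVB: 2 * 0.48 = 0.96 mm
  Total = 12.3 + 0.96 = 13.26 mm

13.26 mm


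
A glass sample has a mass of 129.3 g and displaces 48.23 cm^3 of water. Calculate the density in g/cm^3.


Use the definition of density:
  rho = mass / volume
  rho = 129.3 / 48.23 = 2.681 g/cm^3

2.681 g/cm^3


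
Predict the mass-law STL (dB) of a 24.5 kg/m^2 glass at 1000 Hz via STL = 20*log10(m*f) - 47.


Mass law: STL = 20 * log10(m * f) - 47
  m * f = 24.5 * 1000 = 24500
  log10(24500) = 4.38917
  STL = 20 * 4.38917 - 47 = 87.7834 - 47 = 40.8 dB

40.8 dB


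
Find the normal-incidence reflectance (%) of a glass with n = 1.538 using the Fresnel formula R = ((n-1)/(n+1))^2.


Fresnel reflectance at normal incidence:
  R = ((n - 1)/(n + 1))^2
  (n - 1)/(n + 1) = (1.538 - 1)/(1.538 + 1) = 0.211978
  R = 0.211978^2 = 0.0449347
  R(%) = 0.0449347 * 100 = 4.493%

4.493%


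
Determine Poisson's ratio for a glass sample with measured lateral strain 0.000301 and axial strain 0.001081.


Poisson's ratio: nu = lateral strain / axial strain
  nu = 0.000301 / 0.001081 = 0.2784

0.2784


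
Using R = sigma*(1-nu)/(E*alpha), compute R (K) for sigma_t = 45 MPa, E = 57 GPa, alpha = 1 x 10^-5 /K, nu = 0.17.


Thermal shock resistance: R = sigma * (1 - nu) / (E * alpha)
  Numerator = 45 * (1 - 0.17) = 37.35
  Denominator = 57 * 1000 * (1 x 10^-5) = 0.57
  R = 37.35 / 0.57 = 65.5 K

65.5 K
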